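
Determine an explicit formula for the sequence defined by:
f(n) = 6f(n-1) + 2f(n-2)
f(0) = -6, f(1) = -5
Characteristic equation: x² - 6x - 2 = 0.
Discriminant Δ = (6)² + 4·(2) = 44.
Roots r₁,₂ = (6 ± √44)/2, so r₁ = 3 + \sqrt{11}, r₂ = 3 - \sqrt{11}.
General solution: f(n) = A·r₁^n + B·r₂^n.
From the initial conditions, A + B = -6 and r₁A + r₂B = -5.
Since r₁ - r₂ = √44: A = (-5 - (-6)r₂)/√44 = -3 + \frac{13 \sqrt{11}}{22}, and B = -6 - A = -3 - \frac{13 \sqrt{11}}{22}.
So f(n) = \left(-3 + \frac{13 \sqrt{11}}{22}\right)\left(3 + \sqrt{11}\right)^n + \left(-3 - \frac{13 \sqrt{11}}{22}\right)\left(3 - \sqrt{11}\right)^n.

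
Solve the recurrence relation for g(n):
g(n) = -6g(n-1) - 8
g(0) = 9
First-order linear non-homogeneous.
Homogeneous solution: g_h(n) = A·(-6)^n.
Try constant particular solution g_p = K: K = -6K - 8 ⇒ K = - \frac{8}{7}.
General: g(n) = A·(-6)^n - \frac{8}{7}.
Apply g(0) = 9: A - \frac{8}{7} = 9 ⇒ A = \frac{71}{7}.
So g(n) = \frac{71 \left(-6\right)^{n}}{7} - \frac{8}{7}.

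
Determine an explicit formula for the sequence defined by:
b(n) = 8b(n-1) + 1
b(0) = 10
First-order linear non-homogeneous.
Homogeneous solution: b_h(n) = A·(8)^n.
Try constant particular solution b_p = K: K = 8K + 1 ⇒ K = - \frac{1}{7}.
General: b(n) = A·(8)^n - \frac{1}{7}.
Apply b(0) = 10: A - \frac{1}{7} = 10 ⇒ A = \frac{71}{7}.
So b(n) = \frac{71 \cdot 8^{n}}{7} - \frac{1}{7}.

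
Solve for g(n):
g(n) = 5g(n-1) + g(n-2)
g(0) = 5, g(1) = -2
Characteristic equation: x² - 5x - 1 = 0.
Discriminant Δ = (5)² + 4·(1) = 29.
Roots r₁,₂ = (5 ± √29)/2, so r₁ = \frac{5}{2} + \frac{\sqrt{29}}{2}, r₂ = \frac{5}{2} - \frac{\sqrt{29}}{2}.
General solution: g(n) = A·r₁^n + B·r₂^n.
From the initial conditions, A + B = 5 and r₁A + r₂B = -2.
Since r₁ - r₂ = √29: A = (-2 - (5)r₂)/√29 = \frac{5}{2} - \frac{\sqrt{29}}{2}, and B = 5 - A = \frac{5}{2} + \frac{\sqrt{29}}{2}.
So g(n) = \left(\frac{5}{2} - \frac{\sqrt{29}}{2}\right)\left(\frac{5}{2} + \frac{\sqrt{29}}{2}\right)^n + \left(\frac{5}{2} + \frac{\sqrt{29}}{2}\right)\left(\frac{5}{2} - \frac{\sqrt{29}}{2}\right)^n.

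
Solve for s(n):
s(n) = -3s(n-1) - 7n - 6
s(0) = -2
First-order linear with linear forcing.
Homogeneous solution: s_h(n) = A·(-3)^n.
Try particular s_p(n) = pn + q. Substituting:
  pn + q = -3(p(n-1) + q) - 7n - 6.
Matching the n-coefficient: p = -3p - 7 ⇒ p = - \frac{7}{4}.
Matching constants: q = 3p - 3q - 6 ⇒ q = - \frac{45}{16}.
General: s(n) = A·(-3)^n - \frac{7 n}{4} - \frac{45}{16}.
Apply s(0) = -2: A - \frac{45}{16} = -2 ⇒ A = \frac{13}{16}.
So s(n) = \frac{13 \left(-3\right)^{n}}{16} - \frac{7 n}{4} - \frac{45}{16}.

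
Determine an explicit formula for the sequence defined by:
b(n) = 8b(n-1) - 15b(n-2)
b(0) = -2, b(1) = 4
Characteristic equation: x² - 8x + 15 = 0, which factors as (x - (3))(x - (5)) = 0.
Roots r₁ = 3, r₂ = 5 (distinct).
General solution: b(n) = A·(3)^n + B·(5)^n.
From b(0) = -2: A + B = -2.
From b(1) = 4: 3A + 5B = 4.
Solving: A = -7, B = 5.
So b(n) = - 7 \cdot 3^{n} + 5 \cdot 5^{n}.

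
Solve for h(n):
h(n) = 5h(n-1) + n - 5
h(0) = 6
First-order linear with linear forcing.
Homogeneous solution: h_h(n) = A·(5)^n.
Try particular h_p(n) = pn + q. Substituting:
  pn + q = 5(p(n-1) + q) + n - 5.
Matching the n-coefficient: p = 5p + 1 ⇒ p = - \frac{1}{4}.
Matching constants: q = -5p + 5q - 5 ⇒ q = \frac{15}{16}.
General: h(n) = A·(5)^n - \frac{n}{4} + \frac{15}{16}.
Apply h(0) = 6: A + \frac{15}{16} = 6 ⇒ A = \frac{81}{16}.
So h(n) = \frac{81 \cdot 5^{n}}{16} - \frac{n}{4} + \frac{15}{16}.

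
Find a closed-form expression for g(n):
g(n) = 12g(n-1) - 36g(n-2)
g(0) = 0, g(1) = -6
Characteristic equation: x² - 12x + 36 = 0, which is (x - (6))².
Repeated root r = 6.
General solution: g(n) = (A + Bn)·(6)^n.
From g(0) = 0: A = 0.
From g(1) = -6: (A + B)·(6) = -6 ⇒ B = -1.
So g(n) = \left(- n\right) \cdot (6)^n.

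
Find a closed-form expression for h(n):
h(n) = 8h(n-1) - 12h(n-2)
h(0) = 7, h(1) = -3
Characteristic equation: x² - 8x + 12 = 0, which factors as (x - (2))(x - (6)) = 0.
Roots r₁ = 2, r₂ = 6 (distinct).
General solution: h(n) = A·(2)^n + B·(6)^n.
From h(0) = 7: A + B = 7.
From h(1) = -3: 2A + 6B = -3.
Solving: A = \frac{45}{4}, B = - \frac{17}{4}.
So h(n) = \frac{45 \cdot 2^{n}}{4} - \frac{17 \cdot 6^{n}}{4}.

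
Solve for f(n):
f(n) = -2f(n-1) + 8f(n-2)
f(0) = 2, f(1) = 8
Characteristic equation: x² + 2x - 8 = 0, which factors as (x - (2))(x - (-4)) = 0.
Roots r₁ = 2, r₂ = -4 (distinct).
General solution: f(n) = A·(2)^n + B·(-4)^n.
From f(0) = 2: A + B = 2.
From f(1) = 8: 2A - 4B = 8.
Solving: A = \frac{8}{3}, B = - \frac{2}{3}.
So f(n) = - \frac{2 \left(-4\right)^{n}}{3} + \frac{8 \cdot 2^{n}}{3}.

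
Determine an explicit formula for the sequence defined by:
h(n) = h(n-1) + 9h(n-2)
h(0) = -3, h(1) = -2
Characteristic equation: x² - x - 9 = 0.
Discriminant Δ = (1)² + 4·(9) = 37.
Roots r₁,₂ = (1 ± √37)/2, so r₁ = \frac{1}{2} + \frac{\sqrt{37}}{2}, r₂ = \frac{1}{2} - \frac{\sqrt{37}}{2}.
General solution: h(n) = A·r₁^n + B·r₂^n.
From the initial conditions, A + B = -3 and r₁A + r₂B = -2.
Since r₁ - r₂ = √37: A = (-2 - (-3)r₂)/√37 = - \frac{3}{2} - \frac{\sqrt{37}}{74}, and B = -3 - A = - \frac{3}{2} + \frac{\sqrt{37}}{74}.
So h(n) = \left(- \frac{3}{2} - \frac{\sqrt{37}}{74}\right)\left(\frac{1}{2} + \frac{\sqrt{37}}{2}\right)^n + \left(- \frac{3}{2} + \frac{\sqrt{37}}{74}\right)\left(\frac{1}{2} - \frac{\sqrt{37}}{2}\right)^n.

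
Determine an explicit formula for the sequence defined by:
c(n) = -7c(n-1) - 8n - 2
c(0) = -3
First-order linear with linear forcing.
Homogeneous solution: c_h(n) = A·(-7)^n.
Try particular c_p(n) = pn + q. Substituting:
  pn + q = -7(p(n-1) + q) - 8n - 2.
Matching the n-coefficient: p = -7p - 8 ⇒ p = -1.
Matching constants: q = 7p - 7q - 2 ⇒ q = - \frac{9}{8}.
General: c(n) = A·(-7)^n - n - \frac{9}{8}.
Apply c(0) = -3: A - \frac{9}{8} = -3 ⇒ A = - \frac{15}{8}.
So c(n) = - \frac{15 \left(-7\right)^{n}}{8} - n - \frac{9}{8}.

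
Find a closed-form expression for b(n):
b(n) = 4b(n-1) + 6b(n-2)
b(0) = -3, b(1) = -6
Characteristic equation: x² - 4x - 6 = 0.
Discriminant Δ = (4)² + 4·(6) = 40.
Roots r₁,₂ = (4 ± √40)/2, so r₁ = 2 + \sqrt{10}, r₂ = 2 - \sqrt{10}.
General solution: b(n) = A·r₁^n + B·r₂^n.
From the initial conditions, A + B = -3 and r₁A + r₂B = -6.
Since r₁ - r₂ = √40: A = (-6 - (-3)r₂)/√40 = - \frac{3}{2}, and B = -3 - A = - \frac{3}{2}.
So b(n) = \left(- \frac{3}{2}\right)\left(2 + \sqrt{10}\right)^n + \left(- \frac{3}{2}\right)\left(2 - \sqrt{10}\right)^n.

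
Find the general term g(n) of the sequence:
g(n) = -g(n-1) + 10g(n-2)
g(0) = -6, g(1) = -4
Characteristic equation: x² + x - 10 = 0.
Discriminant Δ = (-1)² + 4·(10) = 41.
Roots r₁,₂ = (-1 ± √41)/2, so r₁ = - \frac{1}{2} + \frac{\sqrt{41}}{2}, r₂ = - \frac{\sqrt{41}}{2} - \frac{1}{2}.
General solution: g(n) = A·r₁^n + B·r₂^n.
From the initial conditions, A + B = -6 and r₁A + r₂B = -4.
Since r₁ - r₂ = √41: A = (-4 - (-6)r₂)/√41 = -3 - \frac{7 \sqrt{41}}{41}, and B = -6 - A = -3 + \frac{7 \sqrt{41}}{41}.
So g(n) = \left(-3 - \frac{7 \sqrt{41}}{41}\right)\left(- \frac{1}{2} + \frac{\sqrt{41}}{2}\right)^n + \left(-3 + \frac{7 \sqrt{41}}{41}\right)\left(- \frac{\sqrt{41}}{2} - \frac{1}{2}\right)^n.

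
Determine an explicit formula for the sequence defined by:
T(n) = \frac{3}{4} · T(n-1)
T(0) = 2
Pure geometric recurrence with ratio \frac{3}{4}.
By induction T(n) = T(0) · (\frac{3}{4})^n = 2 \left(\frac{3}{4}\right)^{n}.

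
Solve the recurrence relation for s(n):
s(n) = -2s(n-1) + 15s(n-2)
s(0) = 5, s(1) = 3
Characteristic equation: x² + 2x - 15 = 0, which factors as (x - (-5))(x - (3)) = 0.
Roots r₁ = -5, r₂ = 3 (distinct).
General solution: s(n) = A·(-5)^n + B·(3)^n.
From s(0) = 5: A + B = 5.
From s(1) = 3: -5A + 3B = 3.
Solving: A = \frac{3}{2}, B = \frac{7}{2}.
So s(n) = \frac{3 \left(-5\right)^{n}}{2} + \frac{7 \cdot 3^{n}}{2}.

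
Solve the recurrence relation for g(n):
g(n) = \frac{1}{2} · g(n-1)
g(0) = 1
Pure geometric recurrence with ratio \frac{1}{2}.
By induction g(n) = g(0) · (\frac{1}{2})^n = \left(\frac{1}{2}\right)^{n}.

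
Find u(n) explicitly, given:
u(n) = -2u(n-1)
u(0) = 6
This is a homogeneous first-order recurrence with ratio -2.
By induction u(n) = u(0) · (-2)^n = 6 \left(-2\right)^{n}.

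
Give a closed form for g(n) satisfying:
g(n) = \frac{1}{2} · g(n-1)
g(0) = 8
Pure geometric recurrence with ratio \frac{1}{2}.
By induction g(n) = g(0) · (\frac{1}{2})^n = 8 \cdot 2^{- n}.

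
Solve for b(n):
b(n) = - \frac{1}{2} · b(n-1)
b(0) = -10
Pure geometric recurrence with ratio - \frac{1}{2}.
By induction b(n) = b(0) · (- \frac{1}{2})^n = - 10 \left(- \frac{1}{2}\right)^{n}.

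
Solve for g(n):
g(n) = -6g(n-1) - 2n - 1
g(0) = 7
First-order linear with linear forcing.
Homogeneous solution: g_h(n) = A·(-6)^n.
Try particular g_p(n) = pn + q. Substituting:
  pn + q = -6(p(n-1) + q) - 2n - 1.
Matching the n-coefficient: p = -6p - 2 ⇒ p = - \frac{2}{7}.
Matching constants: q = 6p - 6q - 1 ⇒ q = - \frac{19}{49}.
General: g(n) = A·(-6)^n - \frac{2 n}{7} - \frac{19}{49}.
Apply g(0) = 7: A - \frac{19}{49} = 7 ⇒ A = \frac{362}{49}.
So g(n) = \frac{362 \left(-6\right)^{n}}{49} - \frac{2 n}{7} - \frac{19}{49}.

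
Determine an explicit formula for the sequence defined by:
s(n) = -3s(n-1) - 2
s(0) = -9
First-order linear non-homogeneous.
Homogeneous solution: s_h(n) = A·(-3)^n.
Try constant particular solution s_p = K: K = -3K - 2 ⇒ K = - \frac{1}{2}.
General: s(n) = A·(-3)^n - \frac{1}{2}.
Apply s(0) = -9: A - \frac{1}{2} = -9 ⇒ A = - \frac{17}{2}.
So s(n) = - \frac{17 \left(-3\right)^{n}}{2} - \frac{1}{2}.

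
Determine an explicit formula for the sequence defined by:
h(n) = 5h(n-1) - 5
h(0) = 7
First-order linear non-homogeneous.
Homogeneous solution: h_h(n) = A·(5)^n.
Try constant particular solution h_p = K: K = 5K - 5 ⇒ K = \frac{5}{4}.
General: h(n) = A·(5)^n + \frac{5}{4}.
Apply h(0) = 7: A + \frac{5}{4} = 7 ⇒ A = \frac{23}{4}.
So h(n) = \frac{23 \cdot 5^{n}}{4} + \frac{5}{4}.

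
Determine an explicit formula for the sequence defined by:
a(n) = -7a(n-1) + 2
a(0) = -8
First-order linear non-homogeneous.
Homogeneous solution: a_h(n) = A·(-7)^n.
Try constant particular solution a_p = K: K = -7K + 2 ⇒ K = \frac{1}{4}.
General: a(n) = A·(-7)^n + \frac{1}{4}.
Apply a(0) = -8: A + \frac{1}{4} = -8 ⇒ A = - \frac{33}{4}.
So a(n) = \frac{1}{4} - \frac{33 \left(-7\right)^{n}}{4}.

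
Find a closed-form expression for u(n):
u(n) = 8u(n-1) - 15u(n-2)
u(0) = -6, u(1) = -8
Characteristic equation: x² - 8x + 15 = 0, which factors as (x - (3))(x - (5)) = 0.
Roots r₁ = 3, r₂ = 5 (distinct).
General solution: u(n) = A·(3)^n + B·(5)^n.
From u(0) = -6: A + B = -6.
From u(1) = -8: 3A + 5B = -8.
Solving: A = -11, B = 5.
So u(n) = - 11 \cdot 3^{n} + 5 \cdot 5^{n}.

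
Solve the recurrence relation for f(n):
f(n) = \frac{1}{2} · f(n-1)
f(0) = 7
Pure geometric recurrence with ratio \frac{1}{2}.
By induction f(n) = f(0) · (\frac{1}{2})^n = 7 \cdot 2^{- n}.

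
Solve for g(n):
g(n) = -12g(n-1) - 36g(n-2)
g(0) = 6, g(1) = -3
Characteristic equation: x² + 12x + 36 = 0, which is (x - (-6))².
Repeated root r = -6.
General solution: g(n) = (A + Bn)·(-6)^n.
From g(0) = 6: A = 6.
From g(1) = -3: (A + B)·(-6) = -3 ⇒ B = - \frac{11}{2}.
So g(n) = \left(6 - \frac{11 n}{2}\right) \cdot (-6)^n.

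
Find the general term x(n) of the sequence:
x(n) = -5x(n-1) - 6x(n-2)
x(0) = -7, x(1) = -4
Characteristic equation: x² + 5x + 6 = 0, which factors as (x - (-3))(x - (-2)) = 0.
Roots r₁ = -3, r₂ = -2 (distinct).
General solution: x(n) = A·(-3)^n + B·(-2)^n.
From x(0) = -7: A + B = -7.
From x(1) = -4: -3A - 2B = -4.
Solving: A = 18, B = -25.
So x(n) = - 25 \left(-2\right)^{n} + 18 \left(-3\right)^{n}.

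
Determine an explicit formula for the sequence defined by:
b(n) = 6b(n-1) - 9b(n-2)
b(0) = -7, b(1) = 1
Characteristic equation: x² - 6x + 9 = 0, which is (x - (3))².
Repeated root r = 3.
General solution: b(n) = (A + Bn)·(3)^n.
From b(0) = -7: A = -7.
From b(1) = 1: (A + B)·(3) = 1 ⇒ B = \frac{22}{3}.
So b(n) = \left(\frac{22 n}{3} - 7\right) \cdot (3)^n.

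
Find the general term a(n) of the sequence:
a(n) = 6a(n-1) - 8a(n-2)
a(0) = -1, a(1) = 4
Characteristic equation: x² - 6x + 8 = 0, which factors as (x - (4))(x - (2)) = 0.
Roots r₁ = 4, r₂ = 2 (distinct).
General solution: a(n) = A·(4)^n + B·(2)^n.
From a(0) = -1: A + B = -1.
From a(1) = 4: 4A + 2B = 4.
Solving: A = 3, B = -4.
So a(n) = - 4 \cdot 2^{n} + 3 \cdot 4^{n}.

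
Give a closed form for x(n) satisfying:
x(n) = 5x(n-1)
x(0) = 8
This is a homogeneous first-order recurrence with ratio 5.
By induction x(n) = x(0) · (5)^n = 8 \cdot 5^{n}.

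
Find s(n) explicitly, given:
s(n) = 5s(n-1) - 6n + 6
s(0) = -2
First-order linear with linear forcing.
Homogeneous solution: s_h(n) = A·(5)^n.
Try particular s_p(n) = pn + q. Substituting:
  pn + q = 5(p(n-1) + q) - 6n + 6.
Matching the n-coefficient: p = 5p - 6 ⇒ p = \frac{3}{2}.
Matching constants: q = -5p + 5q + 6 ⇒ q = \frac{3}{8}.
General: s(n) = A·(5)^n + \frac{3 n}{2} + \frac{3}{8}.
Apply s(0) = -2: A + \frac{3}{8} = -2 ⇒ A = - \frac{19}{8}.
So s(n) = - \frac{19 \cdot 5^{n}}{8} + \frac{3 n}{2} + \frac{3}{8}.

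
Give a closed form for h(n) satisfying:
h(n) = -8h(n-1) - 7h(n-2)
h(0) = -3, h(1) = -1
Characteristic equation: x² + 8x + 7 = 0, which factors as (x - (-1))(x - (-7)) = 0.
Roots r₁ = -1, r₂ = -7 (distinct).
General solution: h(n) = A·(-1)^n + B·(-7)^n.
From h(0) = -3: A + B = -3.
From h(1) = -1: -A - 7B = -1.
Solving: A = - \frac{11}{3}, B = \frac{2}{3}.
So h(n) = - \frac{11 \left(-1\right)^{n}}{3} + \frac{2 \left(-7\right)^{n}}{3}.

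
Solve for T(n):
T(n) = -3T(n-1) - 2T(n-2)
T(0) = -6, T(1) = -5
Characteristic equation: x² + 3x + 2 = 0, which factors as (x - (-1))(x - (-2)) = 0.
Roots r₁ = -1, r₂ = -2 (distinct).
General solution: T(n) = A·(-1)^n + B·(-2)^n.
From T(0) = -6: A + B = -6.
From T(1) = -5: -A - 2B = -5.
Solving: A = -17, B = 11.
So T(n) = - 17 \left(-1\right)^{n} + 11 \left(-2\right)^{n}.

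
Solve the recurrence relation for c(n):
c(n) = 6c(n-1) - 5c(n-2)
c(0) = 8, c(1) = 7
Characteristic equation: x² - 6x + 5 = 0, which factors as (x - (5))(x - (1)) = 0.
Roots r₁ = 5, r₂ = 1 (distinct).
General solution: c(n) = A·(5)^n + B·(1)^n.
From c(0) = 8: A + B = 8.
From c(1) = 7: 5A + B = 7.
Solving: A = - \frac{1}{4}, B = \frac{33}{4}.
So c(n) = \frac{33}{4} - \frac{5^{n}}{4}.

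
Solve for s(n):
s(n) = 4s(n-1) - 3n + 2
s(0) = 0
First-order linear with linear forcing.
Homogeneous solution: s_h(n) = A·(4)^n.
Try particular s_p(n) = pn + q. Substituting:
  pn + q = 4(p(n-1) + q) - 3n + 2.
Matching the n-coefficient: p = 4p - 3 ⇒ p = 1.
Matching constants: q = -4p + 4q + 2 ⇒ q = \frac{2}{3}.
General: s(n) = A·(4)^n + n + \frac{2}{3}.
Apply s(0) = 0: A + \frac{2}{3} = 0 ⇒ A = - \frac{2}{3}.
So s(n) = - \frac{2 \cdot 4^{n}}{3} + n + \frac{2}{3}.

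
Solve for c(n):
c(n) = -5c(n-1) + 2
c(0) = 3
First-order linear non-homogeneous.
Homogeneous solution: c_h(n) = A·(-5)^n.
Try constant particular solution c_p = K: K = -5K + 2 ⇒ K = \frac{1}{3}.
General: c(n) = A·(-5)^n + \frac{1}{3}.
Apply c(0) = 3: A + \frac{1}{3} = 3 ⇒ A = \frac{8}{3}.
So c(n) = \frac{8 \left(-5\right)^{n}}{3} + \frac{1}{3}.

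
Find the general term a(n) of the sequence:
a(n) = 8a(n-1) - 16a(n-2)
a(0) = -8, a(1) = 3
Characteristic equation: x² - 8x + 16 = 0, which is (x - (4))².
Repeated root r = 4.
General solution: a(n) = (A + Bn)·(4)^n.
From a(0) = -8: A = -8.
From a(1) = 3: (A + B)·(4) = 3 ⇒ B = \frac{35}{4}.
So a(n) = \left(\frac{35 n}{4} - 8\right) \cdot (4)^n.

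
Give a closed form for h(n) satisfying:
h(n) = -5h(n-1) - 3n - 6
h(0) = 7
First-order linear with linear forcing.
Homogeneous solution: h_h(n) = A·(-5)^n.
Try particular h_p(n) = pn + q. Substituting:
  pn + q = -5(p(n-1) + q) - 3n - 6.
Matching the n-coefficient: p = -5p - 3 ⇒ p = - \frac{1}{2}.
Matching constants: q = 5p - 5q - 6 ⇒ q = - \frac{17}{12}.
General: h(n) = A·(-5)^n - \frac{n}{2} - \frac{17}{12}.
Apply h(0) = 7: A - \frac{17}{12} = 7 ⇒ A = \frac{101}{12}.
So h(n) = \frac{101 \left(-5\right)^{n}}{12} - \frac{n}{2} - \frac{17}{12}.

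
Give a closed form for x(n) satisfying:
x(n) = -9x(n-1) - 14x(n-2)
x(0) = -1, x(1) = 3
Characteristic equation: x² + 9x + 14 = 0, which factors as (x - (-2))(x - (-7)) = 0.
Roots r₁ = -2, r₂ = -7 (distinct).
General solution: x(n) = A·(-2)^n + B·(-7)^n.
From x(0) = -1: A + B = -1.
From x(1) = 3: -2A - 7B = 3.
Solving: A = - \frac{4}{5}, B = - \frac{1}{5}.
So x(n) = - \frac{4 \left(-2\right)^{n}}{5} - \frac{\left(-7\right)^{n}}{5}.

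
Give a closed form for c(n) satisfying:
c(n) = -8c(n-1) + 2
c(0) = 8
First-order linear non-homogeneous.
Homogeneous solution: c_h(n) = A·(-8)^n.
Try constant particular solution c_p = K: K = -8K + 2 ⇒ K = \frac{2}{9}.
General: c(n) = A·(-8)^n + \frac{2}{9}.
Apply c(0) = 8: A + \frac{2}{9} = 8 ⇒ A = \frac{70}{9}.
So c(n) = \frac{70 \left(-8\right)^{n}}{9} + \frac{2}{9}.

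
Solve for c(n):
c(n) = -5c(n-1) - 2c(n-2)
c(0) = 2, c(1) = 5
Characteristic equation: x² + 5x + 2 = 0.
Discriminant Δ = (-5)² + 4·(-2) = 17.
Roots r₁,₂ = (-5 ± √17)/2, so r₁ = - \frac{5}{2} + \frac{\sqrt{17}}{2}, r₂ = - \frac{5}{2} - \frac{\sqrt{17}}{2}.
General solution: c(n) = A·r₁^n + B·r₂^n.
From the initial conditions, A + B = 2 and r₁A + r₂B = 5.
Since r₁ - r₂ = √17: A = (5 - (2)r₂)/√17 = 1 + \frac{10 \sqrt{17}}{17}, and B = 2 - A = 1 - \frac{10 \sqrt{17}}{17}.
So c(n) = \left(1 + \frac{10 \sqrt{17}}{17}\right)\left(- \frac{5}{2} + \frac{\sqrt{17}}{2}\right)^n + \left(1 - \frac{10 \sqrt{17}}{17}\right)\left(- \frac{5}{2} - \frac{\sqrt{17}}{2}\right)^n.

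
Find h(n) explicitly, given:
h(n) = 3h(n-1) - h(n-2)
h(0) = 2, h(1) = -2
Characteristic equation: x² - 3x + 1 = 0.
Discriminant Δ = (3)² + 4·(-1) = 5.
Roots r₁,₂ = (3 ± √5)/2, so r₁ = \frac{\sqrt{5}}{2} + \frac{3}{2}, r₂ = \frac{3}{2} - \frac{\sqrt{5}}{2}.
General solution: h(n) = A·r₁^n + B·r₂^n.
From the initial conditions, A + B = 2 and r₁A + r₂B = -2.
Since r₁ - r₂ = √5: A = (-2 - (2)r₂)/√5 = 1 - \sqrt{5}, and B = 2 - A = 1 + \sqrt{5}.
So h(n) = \left(1 - \sqrt{5}\right)\left(\frac{\sqrt{5}}{2} + \frac{3}{2}\right)^n + \left(1 + \sqrt{5}\right)\left(\frac{3}{2} - \frac{\sqrt{5}}{2}\right)^n.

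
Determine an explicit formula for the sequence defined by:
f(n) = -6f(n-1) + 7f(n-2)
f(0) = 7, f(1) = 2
Characteristic equation: x² + 6x - 7 = 0, which factors as (x - (-7))(x - (1)) = 0.
Roots r₁ = -7, r₂ = 1 (distinct).
General solution: f(n) = A·(-7)^n + B·(1)^n.
From f(0) = 7: A + B = 7.
From f(1) = 2: -7A + B = 2.
Solving: A = \frac{5}{8}, B = \frac{51}{8}.
So f(n) = \frac{5 \left(-7\right)^{n}}{8} + \frac{51}{8}.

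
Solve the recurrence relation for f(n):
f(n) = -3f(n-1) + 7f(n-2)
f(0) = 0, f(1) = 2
Characteristic equation: x² + 3x - 7 = 0.
Discriminant Δ = (-3)² + 4·(7) = 37.
Roots r₁,₂ = (-3 ± √37)/2, so r₁ = - \frac{3}{2} + \frac{\sqrt{37}}{2}, r₂ = - \frac{\sqrt{37}}{2} - \frac{3}{2}.
General solution: f(n) = A·r₁^n + B·r₂^n.
From the initial conditions, A + B = 0 and r₁A + r₂B = 2.
Since r₁ - r₂ = √37: A = (2 - (0)r₂)/√37 = \frac{2 \sqrt{37}}{37}, and B = 0 - A = - \frac{2 \sqrt{37}}{37}.
So f(n) = \left(\frac{2 \sqrt{37}}{37}\right)\left(- \frac{3}{2} + \frac{\sqrt{37}}{2}\right)^n + \left(- \frac{2 \sqrt{37}}{37}\right)\left(- \frac{\sqrt{37}}{2} - \frac{3}{2}\right)^n.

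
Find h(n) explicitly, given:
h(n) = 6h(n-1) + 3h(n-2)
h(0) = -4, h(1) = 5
Characteristic equation: x² - 6x - 3 = 0.
Discriminant Δ = (6)² + 4·(3) = 48.
Roots r₁,₂ = (6 ± √48)/2, so r₁ = 3 + 2 \sqrt{3}, r₂ = 3 - 2 \sqrt{3}.
General solution: h(n) = A·r₁^n + B·r₂^n.
From the initial conditions, A + B = -4 and r₁A + r₂B = 5.
Since r₁ - r₂ = √48: A = (5 - (-4)r₂)/√48 = -2 + \frac{17 \sqrt{3}}{12}, and B = -4 - A = - \frac{17 \sqrt{3}}{12} - 2.
So h(n) = \left(-2 + \frac{17 \sqrt{3}}{12}\right)\left(3 + 2 \sqrt{3}\right)^n + \left(- \frac{17 \sqrt{3}}{12} - 2\right)\left(3 - 2 \sqrt{3}\right)^n.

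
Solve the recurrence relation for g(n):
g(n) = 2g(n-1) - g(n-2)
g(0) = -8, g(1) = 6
Characteristic equation: x² - 2x + 1 = 0, which is (x - (1))².
Repeated root r = 1.
General solution: g(n) = (A + Bn)·(1)^n.
From g(0) = -8: A = -8.
From g(1) = 6: (A + B)·(1) = 6 ⇒ B = 14.
So g(n) = \left(14 n - 8\right) \cdot (1)^n.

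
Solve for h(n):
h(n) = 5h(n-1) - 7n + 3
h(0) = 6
First-order linear with linear forcing.
Homogeneous solution: h_h(n) = A·(5)^n.
Try particular h_p(n) = pn + q. Substituting:
  pn + q = 5(p(n-1) + q) - 7n + 3.
Matching the n-coefficient: p = 5p - 7 ⇒ p = \frac{7}{4}.
Matching constants: q = -5p + 5q + 3 ⇒ q = \frac{23}{16}.
General: h(n) = A·(5)^n + \frac{7 n}{4} + \frac{23}{16}.
Apply h(0) = 6: A + \frac{23}{16} = 6 ⇒ A = \frac{73}{16}.
So h(n) = \frac{73 \cdot 5^{n}}{16} + \frac{7 n}{4} + \frac{23}{16}.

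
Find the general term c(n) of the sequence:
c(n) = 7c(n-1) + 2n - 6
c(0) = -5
First-order linear with linear forcing.
Homogeneous solution: c_h(n) = A·(7)^n.
Try particular c_p(n) = pn + q. Substituting:
  pn + q = 7(p(n-1) + q) + 2n - 6.
Matching the n-coefficient: p = 7p + 2 ⇒ p = - \frac{1}{3}.
Matching constants: q = -7p + 7q - 6 ⇒ q = \frac{11}{18}.
General: c(n) = A·(7)^n - \frac{n}{3} + \frac{11}{18}.
Apply c(0) = -5: A + \frac{11}{18} = -5 ⇒ A = - \frac{101}{18}.
So c(n) = - \frac{101 \cdot 7^{n}}{18} - \frac{n}{3} + \frac{11}{18}.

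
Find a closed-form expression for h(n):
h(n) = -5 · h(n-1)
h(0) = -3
Pure geometric recurrence with ratio -5.
By induction h(n) = h(0) · (-5)^n = - 3 \left(-5\right)^{n}.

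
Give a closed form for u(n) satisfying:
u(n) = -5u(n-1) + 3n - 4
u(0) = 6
First-order linear with linear forcing.
Homogeneous solution: u_h(n) = A·(-5)^n.
Try particular u_p(n) = pn + q. Substituting:
  pn + q = -5(p(n-1) + q) + 3n - 4.
Matching the n-coefficient: p = -5p + 3 ⇒ p = \frac{1}{2}.
Matching constants: q = 5p - 5q - 4 ⇒ q = - \frac{1}{4}.
General: u(n) = A·(-5)^n + \frac{n}{2} - \frac{1}{4}.
Apply u(0) = 6: A - \frac{1}{4} = 6 ⇒ A = \frac{25}{4}.
So u(n) = \frac{25 \left(-5\right)^{n}}{4} + \frac{n}{2} - \frac{1}{4}.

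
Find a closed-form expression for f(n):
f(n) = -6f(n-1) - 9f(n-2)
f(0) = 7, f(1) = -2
Characteristic equation: x² + 6x + 9 = 0, which is (x - (-3))².
Repeated root r = -3.
General solution: f(n) = (A + Bn)·(-3)^n.
From f(0) = 7: A = 7.
From f(1) = -2: (A + B)·(-3) = -2 ⇒ B = - \frac{19}{3}.
So f(n) = \left(7 - \frac{19 n}{3}\right) \cdot (-3)^n.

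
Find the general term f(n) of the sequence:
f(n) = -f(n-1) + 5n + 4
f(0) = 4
First-order linear with linear forcing.
Homogeneous solution: f_h(n) = A·(-1)^n.
Try particular f_p(n) = pn + q. Substituting:
  pn + q = -(p(n-1) + q) + 5n + 4.
Matching the n-coefficient: p = -p + 5 ⇒ p = \frac{5}{2}.
Matching constants: q = p - q + 4 ⇒ q = \frac{13}{4}.
General: f(n) = A·(-1)^n + \frac{5 n}{2} + \frac{13}{4}.
Apply f(0) = 4: A + \frac{13}{4} = 4 ⇒ A = \frac{3}{4}.
So f(n) = \frac{3 \left(-1\right)^{n}}{4} + \frac{5 n}{2} + \frac{13}{4}.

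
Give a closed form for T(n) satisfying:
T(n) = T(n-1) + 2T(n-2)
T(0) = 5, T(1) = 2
Characteristic equation: x² - x - 2 = 0, which factors as (x - (2))(x - (-1)) = 0.
Roots r₁ = 2, r₂ = -1 (distinct).
General solution: T(n) = A·(2)^n + B·(-1)^n.
From T(0) = 5: A + B = 5.
From T(1) = 2: 2A - B = 2.
Solving: A = \frac{7}{3}, B = \frac{8}{3}.
So T(n) = \frac{8 \left(-1\right)^{n}}{3} + \frac{7 \cdot 2^{n}}{3}.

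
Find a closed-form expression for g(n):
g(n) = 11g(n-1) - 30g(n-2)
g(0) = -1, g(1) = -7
Characteristic equation: x² - 11x + 30 = 0, which factors as (x - (5))(x - (6)) = 0.
Roots r₁ = 5, r₂ = 6 (distinct).
General solution: g(n) = A·(5)^n + B·(6)^n.
From g(0) = -1: A + B = -1.
From g(1) = -7: 5A + 6B = -7.
Solving: A = 1, B = -2.
So g(n) = 5^{n} - 2 \cdot 6^{n}.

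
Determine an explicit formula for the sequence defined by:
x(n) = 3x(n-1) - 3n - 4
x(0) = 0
First-order linear with linear forcing.
Homogeneous solution: x_h(n) = A·(3)^n.
Try particular x_p(n) = pn + q. Substituting:
  pn + q = 3(p(n-1) + q) - 3n - 4.
Matching the n-coefficient: p = 3p - 3 ⇒ p = \frac{3}{2}.
Matching constants: q = -3p + 3q - 4 ⇒ q = \frac{17}{4}.
General: x(n) = A·(3)^n + \frac{3 n}{2} + \frac{17}{4}.
Apply x(0) = 0: A + \frac{17}{4} = 0 ⇒ A = - \frac{17}{4}.
So x(n) = - \frac{17 \cdot 3^{n}}{4} + \frac{3 n}{2} + \frac{17}{4}.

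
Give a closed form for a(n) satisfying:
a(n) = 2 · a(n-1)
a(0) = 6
Pure geometric recurrence with ratio 2.
By induction a(n) = a(0) · (2)^n = 6 \cdot 2^{n}.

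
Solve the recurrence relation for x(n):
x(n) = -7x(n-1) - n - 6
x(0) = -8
First-order linear with linear forcing.
Homogeneous solution: x_h(n) = A·(-7)^n.
Try particular x_p(n) = pn + q. Substituting:
  pn + q = -7(p(n-1) + q) - n - 6.
Matching the n-coefficient: p = -7p - 1 ⇒ p = - \frac{1}{8}.
Matching constants: q = 7p - 7q - 6 ⇒ q = - \frac{55}{64}.
General: x(n) = A·(-7)^n - \frac{n}{8} - \frac{55}{64}.
Apply x(0) = -8: A - \frac{55}{64} = -8 ⇒ A = - \frac{457}{64}.
So x(n) = - \frac{457 \left(-7\right)^{n}}{64} - \frac{n}{8} - \frac{55}{64}.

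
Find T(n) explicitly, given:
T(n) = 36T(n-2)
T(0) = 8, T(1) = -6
Characteristic equation: x² - 36 = 0, which factors as (x - (6))(x - (-6)) = 0.
Roots r₁ = 6, r₂ = -6 (distinct).
General solution: T(n) = A·(6)^n + B·(-6)^n.
From T(0) = 8: A + B = 8.
From T(1) = -6: 6A - 6B = -6.
Solving: A = \frac{7}{2}, B = \frac{9}{2}.
So T(n) = \frac{9 \left(-6\right)^{n}}{2} + \frac{7 \cdot 6^{n}}{2}.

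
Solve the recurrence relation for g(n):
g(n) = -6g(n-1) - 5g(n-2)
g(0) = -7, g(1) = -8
Characteristic equation: x² + 6x + 5 = 0, which factors as (x - (-1))(x - (-5)) = 0.
Roots r₁ = -1, r₂ = -5 (distinct).
General solution: g(n) = A·(-1)^n + B·(-5)^n.
From g(0) = -7: A + B = -7.
From g(1) = -8: -A - 5B = -8.
Solving: A = - \frac{43}{4}, B = \frac{15}{4}.
So g(n) = - \frac{43 \left(-1\right)^{n}}{4} + \frac{15 \left(-5\right)^{n}}{4}.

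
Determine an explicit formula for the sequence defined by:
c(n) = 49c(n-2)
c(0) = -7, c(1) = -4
Characteristic equation: x² - 49 = 0, which factors as (x - (7))(x - (-7)) = 0.
Roots r₁ = 7, r₂ = -7 (distinct).
General solution: c(n) = A·(7)^n + B·(-7)^n.
From c(0) = -7: A + B = -7.
From c(1) = -4: 7A - 7B = -4.
Solving: A = - \frac{53}{14}, B = - \frac{45}{14}.
So c(n) = - \frac{45 \left(-7\right)^{n}}{14} - \frac{53 \cdot 7^{n}}{14}.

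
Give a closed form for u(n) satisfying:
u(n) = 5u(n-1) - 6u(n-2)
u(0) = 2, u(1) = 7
Characteristic equation: x² - 5x + 6 = 0, which factors as (x - (2))(x - (3)) = 0.
Roots r₁ = 2, r₂ = 3 (distinct).
General solution: u(n) = A·(2)^n + B·(3)^n.
From u(0) = 2: A + B = 2.
From u(1) = 7: 2A + 3B = 7.
Solving: A = -1, B = 3.
So u(n) = - 2^{n} + 3 \cdot 3^{n}.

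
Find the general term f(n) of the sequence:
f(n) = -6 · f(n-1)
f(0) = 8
Pure geometric recurrence with ratio -6.
By induction f(n) = f(0) · (-6)^n = 8 \left(-6\right)^{n}.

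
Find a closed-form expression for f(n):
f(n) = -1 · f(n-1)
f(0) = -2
Pure geometric recurrence with ratio -1.
By induction f(n) = f(0) · (-1)^n = - 2 \left(-1\right)^{n}.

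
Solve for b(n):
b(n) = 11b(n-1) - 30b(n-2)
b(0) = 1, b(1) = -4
Characteristic equation: x² - 11x + 30 = 0, which factors as (x - (5))(x - (6)) = 0.
Roots r₁ = 5, r₂ = 6 (distinct).
General solution: b(n) = A·(5)^n + B·(6)^n.
From b(0) = 1: A + B = 1.
From b(1) = -4: 5A + 6B = -4.
Solving: A = 10, B = -9.
So b(n) = 10 \cdot 5^{n} - 9 \cdot 6^{n}.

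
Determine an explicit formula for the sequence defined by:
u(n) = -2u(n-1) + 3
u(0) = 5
First-order linear non-homogeneous.
Homogeneous solution: u_h(n) = A·(-2)^n.
Try constant particular solution u_p = K: K = -2K + 3 ⇒ K = 1.
General: u(n) = A·(-2)^n + 1.
Apply u(0) = 5: A + 1 = 5 ⇒ A = 4.
So u(n) = 4 \left(-2\right)^{n} + 1.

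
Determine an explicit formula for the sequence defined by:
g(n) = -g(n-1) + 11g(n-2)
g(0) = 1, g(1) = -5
Characteristic equation: x² + x - 11 = 0.
Discriminant Δ = (-1)² + 4·(11) = 45.
Roots r₁,₂ = (-1 ± √45)/2, so r₁ = - \frac{1}{2} + \frac{3 \sqrt{5}}{2}, r₂ = - \frac{3 \sqrt{5}}{2} - \frac{1}{2}.
General solution: g(n) = A·r₁^n + B·r₂^n.
From the initial conditions, A + B = 1 and r₁A + r₂B = -5.
Since r₁ - r₂ = √45: A = (-5 - (1)r₂)/√45 = \frac{1}{2} - \frac{3 \sqrt{5}}{10}, and B = 1 - A = \frac{1}{2} + \frac{3 \sqrt{5}}{10}.
So g(n) = \left(\frac{1}{2} - \frac{3 \sqrt{5}}{10}\right)\left(- \frac{1}{2} + \frac{3 \sqrt{5}}{2}\right)^n + \left(\frac{1}{2} + \frac{3 \sqrt{5}}{10}\right)\left(- \frac{3 \sqrt{5}}{2} - \frac{1}{2}\right)^n.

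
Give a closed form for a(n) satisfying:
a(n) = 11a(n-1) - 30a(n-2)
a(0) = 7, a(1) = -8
Characteristic equation: x² - 11x + 30 = 0, which factors as (x - (6))(x - (5)) = 0.
Roots r₁ = 6, r₂ = 5 (distinct).
General solution: a(n) = A·(6)^n + B·(5)^n.
From a(0) = 7: A + B = 7.
From a(1) = -8: 6A + 5B = -8.
Solving: A = -43, B = 50.
So a(n) = 50 \cdot 5^{n} - 43 \cdot 6^{n}.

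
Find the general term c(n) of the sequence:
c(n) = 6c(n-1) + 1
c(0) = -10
First-order linear non-homogeneous.
Homogeneous solution: c_h(n) = A·(6)^n.
Try constant particular solution c_p = K: K = 6K + 1 ⇒ K = - \frac{1}{5}.
General: c(n) = A·(6)^n - \frac{1}{5}.
Apply c(0) = -10: A - \frac{1}{5} = -10 ⇒ A = - \frac{49}{5}.
So c(n) = - \frac{49 \cdot 6^{n}}{5} - \frac{1}{5}.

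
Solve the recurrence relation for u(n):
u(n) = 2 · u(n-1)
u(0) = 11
Pure geometric recurrence with ratio 2.
By induction u(n) = u(0) · (2)^n = 11 \cdot 2^{n}.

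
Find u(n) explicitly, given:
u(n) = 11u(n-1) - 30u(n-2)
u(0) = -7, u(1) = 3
Characteristic equation: x² - 11x + 30 = 0, which factors as (x - (5))(x - (6)) = 0.
Roots r₁ = 5, r₂ = 6 (distinct).
General solution: u(n) = A·(5)^n + B·(6)^n.
From u(0) = -7: A + B = -7.
From u(1) = 3: 5A + 6B = 3.
Solving: A = -45, B = 38.
So u(n) = - 45 \cdot 5^{n} + 38 \cdot 6^{n}.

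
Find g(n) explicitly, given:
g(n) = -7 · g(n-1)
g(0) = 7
Pure geometric recurrence with ratio -7.
By induction g(n) = g(0) · (-7)^n = 7 \left(-7\right)^{n}.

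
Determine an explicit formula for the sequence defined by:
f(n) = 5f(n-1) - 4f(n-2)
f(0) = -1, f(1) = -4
Characteristic equation: x² - 5x + 4 = 0, which factors as (x - (4))(x - (1)) = 0.
Roots r₁ = 4, r₂ = 1 (distinct).
General solution: f(n) = A·(4)^n + B·(1)^n.
From f(0) = -1: A + B = -1.
From f(1) = -4: 4A + B = -4.
Solving: A = -1, B = 0.
So f(n) = - 4^{n}.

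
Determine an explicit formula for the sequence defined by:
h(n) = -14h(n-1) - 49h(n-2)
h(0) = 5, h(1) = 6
Characteristic equation: x² + 14x + 49 = 0, which is (x - (-7))².
Repeated root r = -7.
General solution: h(n) = (A + Bn)·(-7)^n.
From h(0) = 5: A = 5.
From h(1) = 6: (A + B)·(-7) = 6 ⇒ B = - \frac{41}{7}.
So h(n) = \left(5 - \frac{41 n}{7}\right) \cdot (-7)^n.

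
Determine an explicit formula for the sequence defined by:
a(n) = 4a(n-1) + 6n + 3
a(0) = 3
First-order linear with linear forcing.
Homogeneous solution: a_h(n) = A·(4)^n.
Try particular a_p(n) = pn + q. Substituting:
  pn + q = 4(p(n-1) + q) + 6n + 3.
Matching the n-coefficient: p = 4p + 6 ⇒ p = -2.
Matching constants: q = -4p + 4q + 3 ⇒ q = - \frac{11}{3}.
General: a(n) = A·(4)^n - 2 n - \frac{11}{3}.
Apply a(0) = 3: A - \frac{11}{3} = 3 ⇒ A = \frac{20}{3}.
So a(n) = \frac{20 \cdot 4^{n}}{3} - 2 n - \frac{11}{3}.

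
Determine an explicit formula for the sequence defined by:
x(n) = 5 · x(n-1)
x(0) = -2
Pure geometric recurrence with ratio 5.
By induction x(n) = x(0) · (5)^n = - 2 \cdot 5^{n}.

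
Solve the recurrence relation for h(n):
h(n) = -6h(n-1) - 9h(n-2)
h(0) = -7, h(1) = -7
Characteristic equation: x² + 6x + 9 = 0, which is (x - (-3))².
Repeated root r = -3.
General solution: h(n) = (A + Bn)·(-3)^n.
From h(0) = -7: A = -7.
From h(1) = -7: (A + B)·(-3) = -7 ⇒ B = \frac{28}{3}.
So h(n) = \left(\frac{28 n}{3} - 7\right) \cdot (-3)^n.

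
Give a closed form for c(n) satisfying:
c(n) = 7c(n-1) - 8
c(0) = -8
First-order linear non-homogeneous.
Homogeneous solution: c_h(n) = A·(7)^n.
Try constant particular solution c_p = K: K = 7K - 8 ⇒ K = \frac{4}{3}.
General: c(n) = A·(7)^n + \frac{4}{3}.
Apply c(0) = -8: A + \frac{4}{3} = -8 ⇒ A = - \frac{28}{3}.
So c(n) = \frac{4}{3} - \frac{28 \cdot 7^{n}}{3}.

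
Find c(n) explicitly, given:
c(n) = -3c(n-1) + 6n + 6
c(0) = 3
First-order linear with linear forcing.
Homogeneous solution: c_h(n) = A·(-3)^n.
Try particular c_p(n) = pn + q. Substituting:
  pn + q = -3(p(n-1) + q) + 6n + 6.
Matching the n-coefficient: p = -3p + 6 ⇒ p = \frac{3}{2}.
Matching constants: q = 3p - 3q + 6 ⇒ q = \frac{21}{8}.
General: c(n) = A·(-3)^n + \frac{3 n}{2} + \frac{21}{8}.
Apply c(0) = 3: A + \frac{21}{8} = 3 ⇒ A = \frac{3}{8}.
So c(n) = \frac{3 \left(-3\right)^{n}}{8} + \frac{3 n}{2} + \frac{21}{8}.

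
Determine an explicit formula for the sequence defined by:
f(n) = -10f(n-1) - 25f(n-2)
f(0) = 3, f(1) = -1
Characteristic equation: x² + 10x + 25 = 0, which is (x - (-5))².
Repeated root r = -5.
General solution: f(n) = (A + Bn)·(-5)^n.
From f(0) = 3: A = 3.
From f(1) = -1: (A + B)·(-5) = -1 ⇒ B = - \frac{14}{5}.
So f(n) = \left(3 - \frac{14 n}{5}\right) \cdot (-5)^n.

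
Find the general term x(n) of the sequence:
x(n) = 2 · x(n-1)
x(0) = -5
Pure geometric recurrence with ratio 2.
By induction x(n) = x(0) · (2)^n = - 5 \cdot 2^{n}.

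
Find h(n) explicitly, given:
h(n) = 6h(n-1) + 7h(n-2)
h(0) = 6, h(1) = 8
Characteristic equation: x² - 6x - 7 = 0, which factors as (x - (-1))(x - (7)) = 0.
Roots r₁ = -1, r₂ = 7 (distinct).
General solution: h(n) = A·(-1)^n + B·(7)^n.
From h(0) = 6: A + B = 6.
From h(1) = 8: -A + 7B = 8.
Solving: A = \frac{17}{4}, B = \frac{7}{4}.
So h(n) = \frac{17 \left(-1\right)^{n}}{4} + \frac{7 \cdot 7^{n}}{4}.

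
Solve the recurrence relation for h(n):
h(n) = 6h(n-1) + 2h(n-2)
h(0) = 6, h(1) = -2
Characteristic equation: x² - 6x - 2 = 0.
Discriminant Δ = (6)² + 4·(2) = 44.
Roots r₁,₂ = (6 ± √44)/2, so r₁ = 3 + \sqrt{11}, r₂ = 3 - \sqrt{11}.
General solution: h(n) = A·r₁^n + B·r₂^n.
From the initial conditions, A + B = 6 and r₁A + r₂B = -2.
Since r₁ - r₂ = √44: A = (-2 - (6)r₂)/√44 = 3 - \frac{10 \sqrt{11}}{11}, and B = 6 - A = 3 + \frac{10 \sqrt{11}}{11}.
So h(n) = \left(3 - \frac{10 \sqrt{11}}{11}\right)\left(3 + \sqrt{11}\right)^n + \left(3 + \frac{10 \sqrt{11}}{11}\right)\left(3 - \sqrt{11}\right)^n.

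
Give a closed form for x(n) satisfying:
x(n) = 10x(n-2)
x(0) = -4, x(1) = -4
Characteristic equation: x² - 10 = 0.
Discriminant Δ = (0)² + 4·(10) = 40.
Roots r₁,₂ = (0 ± √40)/2, so r₁ = \sqrt{10}, r₂ = - \sqrt{10}.
General solution: x(n) = A·r₁^n + B·r₂^n.
From the initial conditions, A + B = -4 and r₁A + r₂B = -4.
Since r₁ - r₂ = √40: A = (-4 - (-4)r₂)/√40 = -2 - \frac{\sqrt{10}}{5}, and B = -4 - A = -2 + \frac{\sqrt{10}}{5}.
So x(n) = \left(-2 - \frac{\sqrt{10}}{5}\right)\left(\sqrt{10}\right)^n + \left(-2 + \frac{\sqrt{10}}{5}\right)\left(- \sqrt{10}\right)^n.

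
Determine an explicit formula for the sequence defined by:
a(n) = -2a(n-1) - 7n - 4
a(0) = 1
First-order linear with linear forcing.
Homogeneous solution: a_h(n) = A·(-2)^n.
Try particular a_p(n) = pn + q. Substituting:
  pn + q = -2(p(n-1) + q) - 7n - 4.
Matching the n-coefficient: p = -2p - 7 ⇒ p = - \frac{7}{3}.
Matching constants: q = 2p - 2q - 4 ⇒ q = - \frac{26}{9}.
General: a(n) = A·(-2)^n - \frac{7 n}{3} - \frac{26}{9}.
Apply a(0) = 1: A - \frac{26}{9} = 1 ⇒ A = \frac{35}{9}.
So a(n) = \frac{35 \left(-2\right)^{n}}{9} - \frac{7 n}{3} - \frac{26}{9}.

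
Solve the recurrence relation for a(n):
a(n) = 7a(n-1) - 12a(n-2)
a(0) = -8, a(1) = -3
Characteristic equation: x² - 7x + 12 = 0, which factors as (x - (4))(x - (3)) = 0.
Roots r₁ = 4, r₂ = 3 (distinct).
General solution: a(n) = A·(4)^n + B·(3)^n.
From a(0) = -8: A + B = -8.
From a(1) = -3: 4A + 3B = -3.
Solving: A = 21, B = -29.
So a(n) = - 29 \cdot 3^{n} + 21 \cdot 4^{n}.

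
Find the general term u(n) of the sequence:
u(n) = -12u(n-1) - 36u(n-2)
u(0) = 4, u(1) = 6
Characteristic equation: x² + 12x + 36 = 0, which is (x - (-6))².
Repeated root r = -6.
General solution: u(n) = (A + Bn)·(-6)^n.
From u(0) = 4: A = 4.
From u(1) = 6: (A + B)·(-6) = 6 ⇒ B = -5.
So u(n) = \left(4 - 5 n\right) \cdot (-6)^n.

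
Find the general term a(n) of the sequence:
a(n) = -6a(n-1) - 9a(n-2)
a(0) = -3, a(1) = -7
Characteristic equation: x² + 6x + 9 = 0, which is (x - (-3))².
Repeated root r = -3.
General solution: a(n) = (A + Bn)·(-3)^n.
From a(0) = -3: A = -3.
From a(1) = -7: (A + B)·(-3) = -7 ⇒ B = \frac{16}{3}.
So a(n) = \left(\frac{16 n}{3} - 3\right) \cdot (-3)^n.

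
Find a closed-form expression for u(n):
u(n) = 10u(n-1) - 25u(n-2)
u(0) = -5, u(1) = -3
Characteristic equation: x² - 10x + 25 = 0, which is (x - (5))².
Repeated root r = 5.
General solution: u(n) = (A + Bn)·(5)^n.
From u(0) = -5: A = -5.
From u(1) = -3: (A + B)·(5) = -3 ⇒ B = \frac{22}{5}.
So u(n) = \left(\frac{22 n}{5} - 5\right) \cdot (5)^n.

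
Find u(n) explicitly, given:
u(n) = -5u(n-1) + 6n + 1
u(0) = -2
First-order linear with linear forcing.
Homogeneous solution: u_h(n) = A·(-5)^n.
Try particular u_p(n) = pn + q. Substituting:
  pn + q = -5(p(n-1) + q) + 6n + 1.
Matching the n-coefficient: p = -5p + 6 ⇒ p = 1.
Matching constants: q = 5p - 5q + 1 ⇒ q = 1.
General: u(n) = A·(-5)^n + n + 1.
Apply u(0) = -2: A + 1 = -2 ⇒ A = -3.
So u(n) = - 3 \left(-5\right)^{n} + n + 1.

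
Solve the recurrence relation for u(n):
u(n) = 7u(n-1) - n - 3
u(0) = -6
First-order linear with linear forcing.
Homogeneous solution: u_h(n) = A·(7)^n.
Try particular u_p(n) = pn + q. Substituting:
  pn + q = 7(p(n-1) + q) - n - 3.
Matching the n-coefficient: p = 7p - 1 ⇒ p = \frac{1}{6}.
Matching constants: q = -7p + 7q - 3 ⇒ q = \frac{25}{36}.
General: u(n) = A·(7)^n + \frac{n}{6} + \frac{25}{36}.
Apply u(0) = -6: A + \frac{25}{36} = -6 ⇒ A = - \frac{241}{36}.
So u(n) = - \frac{241 \cdot 7^{n}}{36} + \frac{n}{6} + \frac{25}{36}.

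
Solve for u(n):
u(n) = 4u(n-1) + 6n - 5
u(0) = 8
First-order linear with linear forcing.
Homogeneous solution: u_h(n) = A·(4)^n.
Try particular u_p(n) = pn + q. Substituting:
  pn + q = 4(p(n-1) + q) + 6n - 5.
Matching the n-coefficient: p = 4p + 6 ⇒ p = -2.
Matching constants: q = -4p + 4q - 5 ⇒ q = -1.
General: u(n) = A·(4)^n - 2 n - 1.
Apply u(0) = 8: A - 1 = 8 ⇒ A = 9.
So u(n) = 9 \cdot 4^{n} - 2 n - 1.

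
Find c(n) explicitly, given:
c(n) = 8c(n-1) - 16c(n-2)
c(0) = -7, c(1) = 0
Characteristic equation: x² - 8x + 16 = 0, which is (x - (4))².
Repeated root r = 4.
General solution: c(n) = (A + Bn)·(4)^n.
From c(0) = -7: A = -7.
From c(1) = 0: (A + B)·(4) = 0 ⇒ B = 7.
So c(n) = \left(7 n - 7\right) \cdot (4)^n.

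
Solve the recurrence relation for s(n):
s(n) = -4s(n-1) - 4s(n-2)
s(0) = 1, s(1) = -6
Characteristic equation: x² + 4x + 4 = 0, which is (x - (-2))².
Repeated root r = -2.
General solution: s(n) = (A + Bn)·(-2)^n.
From s(0) = 1: A = 1.
From s(1) = -6: (A + B)·(-2) = -6 ⇒ B = 2.
So s(n) = \left(2 n + 1\right) \cdot (-2)^n.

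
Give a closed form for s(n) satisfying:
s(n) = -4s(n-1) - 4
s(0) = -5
First-order linear non-homogeneous.
Homogeneous solution: s_h(n) = A·(-4)^n.
Try constant particular solution s_p = K: K = -4K - 4 ⇒ K = - \frac{4}{5}.
General: s(n) = A·(-4)^n - \frac{4}{5}.
Apply s(0) = -5: A - \frac{4}{5} = -5 ⇒ A = - \frac{21}{5}.
So s(n) = - \frac{21 \left(-4\right)^{n}}{5} - \frac{4}{5}.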